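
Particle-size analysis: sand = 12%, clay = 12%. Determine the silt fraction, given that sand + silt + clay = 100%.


Step 1: sand + silt + clay = 100%
Step 2: silt = 100 - sand - clay
Step 3: silt = 100 - 12 - 12
Step 4: silt = 76%

76


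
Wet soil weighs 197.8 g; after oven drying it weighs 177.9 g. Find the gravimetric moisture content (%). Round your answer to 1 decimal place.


Step 1: Water mass = wet - dry = 197.8 - 177.9 = 19.9 g
Step 2: w = 100 * water mass / dry mass
Step 3: w = 100 * 19.9 / 177.9 = 11.2%

11.2


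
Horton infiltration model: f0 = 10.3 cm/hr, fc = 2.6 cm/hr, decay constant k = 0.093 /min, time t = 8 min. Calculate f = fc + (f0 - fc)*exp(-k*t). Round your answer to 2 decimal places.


Step 1: f = fc + (f0 - fc) * exp(-k * t)
Step 2: exp(-0.093 * 8) = 0.475209
Step 3: f = 2.6 + (10.3 - 2.6) * 0.475209
Step 4: f = 2.6 + 7.7 * 0.475209
Step 5: f = 6.26 cm/hr

6.26


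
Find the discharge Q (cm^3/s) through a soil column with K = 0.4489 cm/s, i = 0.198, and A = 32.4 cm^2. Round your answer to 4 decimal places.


Step 1: Apply Darcy's law: Q = K * i * A
Step 2: Q = 0.4489 * 0.198 * 32.4
Step 3: Q = 2.8798 cm^3/s

2.8798


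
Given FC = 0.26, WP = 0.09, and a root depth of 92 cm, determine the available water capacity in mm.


Step 1: Available water = (FC - WP) * depth * 10
Step 2: AW = (0.26 - 0.09) * 92 * 10
Step 3: AW = 0.17 * 92 * 10
Step 4: AW = 156.4 mm

156.4


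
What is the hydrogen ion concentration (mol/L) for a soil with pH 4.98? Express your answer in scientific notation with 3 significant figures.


Step 1: [H+] = 10^(-pH)
Step 2: [H+] = 10^(-4.98)
Step 3: [H+] = 1.05e-05 mol/L

1.05e-05


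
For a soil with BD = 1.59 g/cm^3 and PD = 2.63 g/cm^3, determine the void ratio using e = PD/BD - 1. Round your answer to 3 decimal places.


Step 1: e = PD / BD - 1
Step 2: e = 2.63 / 1.59 - 1
Step 3: e = 1.65409 - 1
Step 4: e = 0.654

0.654


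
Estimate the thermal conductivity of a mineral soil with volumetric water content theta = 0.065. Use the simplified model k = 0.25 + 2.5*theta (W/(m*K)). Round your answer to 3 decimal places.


Step 1: k = 0.25 + 2.5 * theta
Step 2: k = 0.25 + 2.5 * 0.065
Step 3: k = 0.25 + 0.163
Step 4: k = 0.413 W/(m*K)

0.413


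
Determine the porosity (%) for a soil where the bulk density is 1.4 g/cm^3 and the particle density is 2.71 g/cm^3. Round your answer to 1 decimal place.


Step 1: Formula: n = 100 * (1 - BD / PD)
Step 2: n = 100 * (1 - 1.4 / 2.71)
Step 3: n = 100 * (1 - 0.51661)
Step 4: n = 48.3%

48.3


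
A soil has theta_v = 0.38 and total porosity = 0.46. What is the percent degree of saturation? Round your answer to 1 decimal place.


Step 1: S = 100 * theta_v / n
Step 2: S = 100 * 0.38 / 0.46
Step 3: S = 82.6%

82.6


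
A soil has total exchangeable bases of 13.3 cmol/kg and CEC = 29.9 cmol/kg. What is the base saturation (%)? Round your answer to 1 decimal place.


Step 1: BS = 100 * (sum of bases) / CEC
Step 2: BS = 100 * 13.3 / 29.9
Step 3: BS = 44.5%

44.5


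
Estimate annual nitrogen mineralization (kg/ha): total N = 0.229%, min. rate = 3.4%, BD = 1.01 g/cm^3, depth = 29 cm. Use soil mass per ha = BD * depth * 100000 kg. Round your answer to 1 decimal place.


Step 1: Soil mass per ha = BD * depth * 100000 = 1.01 * 29 * 100000 = 2929000 kg
Step 2: Total N pool = soil mass * N%/100 = 2929000 * 0.229/100 = 6707.41 kg/ha
Step 3: N mineralized = N pool * rate%/100 = 6707.41 * 3.4/100 = 228.1 kg/ha/yr

228.1


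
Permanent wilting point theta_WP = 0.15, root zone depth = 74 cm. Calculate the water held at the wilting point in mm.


Step 1: Water (mm) = theta_WP * depth * 10
Step 2: Water = 0.15 * 74 * 10
Step 3: Water = 111.0 mm

111.0


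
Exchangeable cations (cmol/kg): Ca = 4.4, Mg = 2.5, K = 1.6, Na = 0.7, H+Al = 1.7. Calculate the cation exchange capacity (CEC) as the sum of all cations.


Step 1: CEC = Ca + Mg + K + Na + (H+Al)
Step 2: CEC = 4.4 + 2.5 + 1.6 + 0.7 + 1.7
Step 3: CEC = 10.9 cmol/kg

10.9


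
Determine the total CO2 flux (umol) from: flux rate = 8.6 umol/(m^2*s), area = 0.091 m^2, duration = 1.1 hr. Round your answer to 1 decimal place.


Step 1: Convert time to seconds: 1.1 hr * 3600 = 3960.0 s
Step 2: Total = flux * area * time_s
Step 3: Total = 8.6 * 0.091 * 3960.0
Step 4: Total = 3099.1 umol

3099.1


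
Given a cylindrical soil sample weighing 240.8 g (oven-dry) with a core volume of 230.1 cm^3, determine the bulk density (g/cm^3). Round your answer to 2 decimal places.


Step 1: Identify the formula: BD = dry mass / volume
Step 2: Substitute values: BD = 240.8 / 230.1
Step 3: BD = 1.05 g/cm^3

1.05


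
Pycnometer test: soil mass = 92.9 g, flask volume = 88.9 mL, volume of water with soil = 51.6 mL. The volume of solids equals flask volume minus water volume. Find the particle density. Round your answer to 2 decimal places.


Step 1: Volume of solids = flask volume - water volume with soil
Step 2: V_solids = 88.9 - 51.6 = 37.3 mL
Step 3: Particle density = mass / V_solids = 92.9 / 37.3 = 2.49 g/cm^3

2.49


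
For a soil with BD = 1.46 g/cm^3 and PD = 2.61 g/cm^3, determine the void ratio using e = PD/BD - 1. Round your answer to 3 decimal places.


Step 1: e = PD / BD - 1
Step 2: e = 2.61 / 1.46 - 1
Step 3: e = 1.78767 - 1
Step 4: e = 0.788

0.788


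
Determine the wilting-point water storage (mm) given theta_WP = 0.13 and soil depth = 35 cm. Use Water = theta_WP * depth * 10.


Step 1: Water (mm) = theta_WP * depth * 10
Step 2: Water = 0.13 * 35 * 10
Step 3: Water = 45.5 mm

45.5


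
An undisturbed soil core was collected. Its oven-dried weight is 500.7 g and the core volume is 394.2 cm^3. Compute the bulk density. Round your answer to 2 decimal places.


Step 1: Identify the formula: BD = dry mass / volume
Step 2: Substitute values: BD = 500.7 / 394.2
Step 3: BD = 1.27 g/cm^3

1.27


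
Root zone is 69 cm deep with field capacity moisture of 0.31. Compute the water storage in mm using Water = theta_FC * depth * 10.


Step 1: Water (mm) = theta_FC * depth (cm) * 10
Step 2: Water = 0.31 * 69 * 10
Step 3: Water = 213.9 mm

213.9


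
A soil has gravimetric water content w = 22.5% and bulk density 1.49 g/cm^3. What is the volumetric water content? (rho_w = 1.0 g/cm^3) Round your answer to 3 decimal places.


Step 1: theta = (w / 100) * BD / rho_w
Step 2: theta = (22.5 / 100) * 1.49 / 1.0
Step 3: theta = 0.225 * 1.49
Step 4: theta = 0.335

0.335


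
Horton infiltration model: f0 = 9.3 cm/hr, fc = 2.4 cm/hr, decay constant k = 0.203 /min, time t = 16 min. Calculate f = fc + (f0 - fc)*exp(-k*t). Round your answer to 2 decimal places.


Step 1: f = fc + (f0 - fc) * exp(-k * t)
Step 2: exp(-0.203 * 16) = 0.038852
Step 3: f = 2.4 + (9.3 - 2.4) * 0.038852
Step 4: f = 2.4 + 6.9 * 0.038852
Step 5: f = 2.67 cm/hr

2.67


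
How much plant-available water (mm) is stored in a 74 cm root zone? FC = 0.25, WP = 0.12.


Step 1: Available water = (FC - WP) * depth * 10
Step 2: AW = (0.25 - 0.12) * 74 * 10
Step 3: AW = 0.13 * 74 * 10
Step 4: AW = 96.2 mm

96.2


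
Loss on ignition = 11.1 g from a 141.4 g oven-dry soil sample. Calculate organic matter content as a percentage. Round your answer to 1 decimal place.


Step 1: OM% = 100 * LOI / sample mass
Step 2: OM = 100 * 11.1 / 141.4
Step 3: OM = 7.9%

7.9


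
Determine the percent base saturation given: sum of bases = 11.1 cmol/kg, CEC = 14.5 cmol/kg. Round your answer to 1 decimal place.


Step 1: BS = 100 * (sum of bases) / CEC
Step 2: BS = 100 * 11.1 / 14.5
Step 3: BS = 76.6%

76.6


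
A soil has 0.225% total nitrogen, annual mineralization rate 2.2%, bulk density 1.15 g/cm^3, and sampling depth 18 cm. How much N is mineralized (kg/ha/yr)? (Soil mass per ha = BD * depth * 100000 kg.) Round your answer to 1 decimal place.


Step 1: Soil mass per ha = BD * depth * 100000 = 1.15 * 18 * 100000 = 2070000 kg
Step 2: Total N pool = soil mass * N%/100 = 2070000 * 0.225/100 = 4657.5 kg/ha
Step 3: N mineralized = N pool * rate%/100 = 4657.5 * 2.2/100 = 102.5 kg/ha/yr

102.5


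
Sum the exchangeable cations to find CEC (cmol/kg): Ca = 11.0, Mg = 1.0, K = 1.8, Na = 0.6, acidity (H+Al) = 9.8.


Step 1: CEC = Ca + Mg + K + Na + (H+Al)
Step 2: CEC = 11.0 + 1.0 + 1.8 + 0.6 + 9.8
Step 3: CEC = 24.2 cmol/kg

24.2


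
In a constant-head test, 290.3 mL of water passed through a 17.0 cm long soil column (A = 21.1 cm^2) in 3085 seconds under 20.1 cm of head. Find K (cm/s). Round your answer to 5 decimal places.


Step 1: K = Q * L / (A * t * h)
Step 2: Numerator = 290.3 * 17.0 = 4935.1
Step 3: Denominator = 21.1 * 3085 * 20.1 = 1308379.35
Step 4: K = 4935.1 / 1308379.35 = 0.00377 cm/s

0.00377


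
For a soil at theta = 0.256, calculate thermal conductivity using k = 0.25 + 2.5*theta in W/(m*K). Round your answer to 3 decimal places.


Step 1: k = 0.25 + 2.5 * theta
Step 2: k = 0.25 + 2.5 * 0.256
Step 3: k = 0.25 + 0.64
Step 4: k = 0.89 W/(m*K)

0.89


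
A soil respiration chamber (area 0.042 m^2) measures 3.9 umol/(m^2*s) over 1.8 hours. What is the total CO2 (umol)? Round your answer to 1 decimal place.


Step 1: Convert time to seconds: 1.8 hr * 3600 = 6480.0 s
Step 2: Total = flux * area * time_s
Step 3: Total = 3.9 * 0.042 * 6480.0
Step 4: Total = 1061.4 umol

1061.4


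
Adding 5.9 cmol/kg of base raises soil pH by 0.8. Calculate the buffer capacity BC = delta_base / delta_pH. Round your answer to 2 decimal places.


Step 1: BC = change in base / change in pH
Step 2: BC = 5.9 / 0.8
Step 3: BC = 7.38 cmol/(kg*pH unit)

7.38


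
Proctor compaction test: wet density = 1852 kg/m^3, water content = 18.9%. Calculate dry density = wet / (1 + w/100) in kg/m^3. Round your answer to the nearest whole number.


Step 1: Dry density = wet density / (1 + w/100)
Step 2: Dry density = 1852 / (1 + 18.9/100)
Step 3: Dry density = 1852 / 1.189
Step 4: Dry density = 1558 kg/m^3

1558


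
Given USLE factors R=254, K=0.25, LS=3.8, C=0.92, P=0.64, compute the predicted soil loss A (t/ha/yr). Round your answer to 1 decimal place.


Step 1: A = R * K * LS * C * P
Step 2: R * K = 254 * 0.25 = 63.5
Step 3: (R*K) * LS = 63.5 * 3.8 = 241.3
Step 4: * C * P = 241.3 * 0.92 * 0.64 = 142.1
Step 5: A = 142.1 t/(ha*yr)

142.1


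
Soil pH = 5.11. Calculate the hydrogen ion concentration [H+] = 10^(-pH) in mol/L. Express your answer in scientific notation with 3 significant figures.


Step 1: [H+] = 10^(-pH)
Step 2: [H+] = 10^(-5.11)
Step 3: [H+] = 7.76e-06 mol/L

7.76e-06


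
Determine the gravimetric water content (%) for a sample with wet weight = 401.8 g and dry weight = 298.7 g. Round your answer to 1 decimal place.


Step 1: Water mass = wet - dry = 401.8 - 298.7 = 103.1 g
Step 2: w = 100 * water mass / dry mass
Step 3: w = 100 * 103.1 / 298.7 = 34.5%

34.5


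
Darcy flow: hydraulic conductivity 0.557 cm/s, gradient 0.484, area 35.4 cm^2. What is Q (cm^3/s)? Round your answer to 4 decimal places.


Step 1: Apply Darcy's law: Q = K * i * A
Step 2: Q = 0.557 * 0.484 * 35.4
Step 3: Q = 9.5434 cm^3/s

9.5434


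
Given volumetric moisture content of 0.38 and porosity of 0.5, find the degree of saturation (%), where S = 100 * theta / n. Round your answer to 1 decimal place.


Step 1: S = 100 * theta_v / n
Step 2: S = 100 * 0.38 / 0.5
Step 3: S = 76.0%

76.0


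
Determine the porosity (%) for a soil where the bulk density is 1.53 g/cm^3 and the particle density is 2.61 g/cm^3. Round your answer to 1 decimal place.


Step 1: Formula: n = 100 * (1 - BD / PD)
Step 2: n = 100 * (1 - 1.53 / 2.61)
Step 3: n = 100 * (1 - 0.58621)
Step 4: n = 41.4%

41.4


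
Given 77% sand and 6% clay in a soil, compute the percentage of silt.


Step 1: sand + silt + clay = 100%
Step 2: silt = 100 - sand - clay
Step 3: silt = 100 - 77 - 6
Step 4: silt = 17%

17


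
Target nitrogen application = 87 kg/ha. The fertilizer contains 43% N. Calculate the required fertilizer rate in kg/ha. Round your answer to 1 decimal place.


Step 1: Fertilizer rate = target N / (N content / 100)
Step 2: Rate = 87 / (43 / 100)
Step 3: Rate = 87 / 0.43
Step 4: Rate = 202.3 kg/ha

202.3


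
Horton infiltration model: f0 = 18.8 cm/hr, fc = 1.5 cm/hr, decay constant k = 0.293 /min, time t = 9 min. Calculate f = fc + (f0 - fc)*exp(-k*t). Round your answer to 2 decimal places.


Step 1: f = fc + (f0 - fc) * exp(-k * t)
Step 2: exp(-0.293 * 9) = 0.071576
Step 3: f = 1.5 + (18.8 - 1.5) * 0.071576
Step 4: f = 1.5 + 17.3 * 0.071576
Step 5: f = 2.74 cm/hr

2.74


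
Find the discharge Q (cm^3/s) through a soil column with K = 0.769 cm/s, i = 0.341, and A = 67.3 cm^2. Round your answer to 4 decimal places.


Step 1: Apply Darcy's law: Q = K * i * A
Step 2: Q = 0.769 * 0.341 * 67.3
Step 3: Q = 17.648 cm^3/s

17.648


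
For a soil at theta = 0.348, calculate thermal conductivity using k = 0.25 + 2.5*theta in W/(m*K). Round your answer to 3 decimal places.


Step 1: k = 0.25 + 2.5 * theta
Step 2: k = 0.25 + 2.5 * 0.348
Step 3: k = 0.25 + 0.87
Step 4: k = 1.12 W/(m*K)

1.12


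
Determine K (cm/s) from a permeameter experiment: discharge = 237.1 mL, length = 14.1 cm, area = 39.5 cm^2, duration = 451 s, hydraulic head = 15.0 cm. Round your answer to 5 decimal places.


Step 1: K = Q * L / (A * t * h)
Step 2: Numerator = 237.1 * 14.1 = 3343.11
Step 3: Denominator = 39.5 * 451 * 15.0 = 267217.5
Step 4: K = 3343.11 / 267217.5 = 0.01251 cm/s

0.01251


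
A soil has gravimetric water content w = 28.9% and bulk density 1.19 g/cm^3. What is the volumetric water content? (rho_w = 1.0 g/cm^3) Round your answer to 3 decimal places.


Step 1: theta = (w / 100) * BD / rho_w
Step 2: theta = (28.9 / 100) * 1.19 / 1.0
Step 3: theta = 0.289 * 1.19
Step 4: theta = 0.344

0.344


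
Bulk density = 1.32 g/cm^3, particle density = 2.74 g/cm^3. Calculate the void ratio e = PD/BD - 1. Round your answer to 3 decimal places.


Step 1: e = PD / BD - 1
Step 2: e = 2.74 / 1.32 - 1
Step 3: e = 2.07576 - 1
Step 4: e = 1.076

1.076


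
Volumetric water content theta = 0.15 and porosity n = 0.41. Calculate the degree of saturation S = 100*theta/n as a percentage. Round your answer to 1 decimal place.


Step 1: S = 100 * theta_v / n
Step 2: S = 100 * 0.15 / 0.41
Step 3: S = 36.6%

36.6


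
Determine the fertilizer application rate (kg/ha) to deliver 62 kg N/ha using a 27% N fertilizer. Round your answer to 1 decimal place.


Step 1: Fertilizer rate = target N / (N content / 100)
Step 2: Rate = 62 / (27 / 100)
Step 3: Rate = 62 / 0.27
Step 4: Rate = 229.6 kg/ha

229.6


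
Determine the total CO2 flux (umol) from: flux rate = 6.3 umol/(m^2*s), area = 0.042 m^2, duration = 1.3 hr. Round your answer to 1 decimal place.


Step 1: Convert time to seconds: 1.3 hr * 3600 = 4680.0 s
Step 2: Total = flux * area * time_s
Step 3: Total = 6.3 * 0.042 * 4680.0
Step 4: Total = 1238.3 umol

1238.3


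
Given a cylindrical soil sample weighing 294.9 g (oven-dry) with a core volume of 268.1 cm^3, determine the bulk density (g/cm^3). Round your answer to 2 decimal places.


Step 1: Identify the formula: BD = dry mass / volume
Step 2: Substitute values: BD = 294.9 / 268.1
Step 3: BD = 1.1 g/cm^3

1.1


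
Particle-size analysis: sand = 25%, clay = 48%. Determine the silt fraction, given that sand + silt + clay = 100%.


Step 1: sand + silt + clay = 100%
Step 2: silt = 100 - sand - clay
Step 3: silt = 100 - 25 - 48
Step 4: silt = 27%

27


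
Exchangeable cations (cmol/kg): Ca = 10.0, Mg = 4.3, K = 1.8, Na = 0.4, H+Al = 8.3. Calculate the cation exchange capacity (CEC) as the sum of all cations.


Step 1: CEC = Ca + Mg + K + Na + (H+Al)
Step 2: CEC = 10.0 + 4.3 + 1.8 + 0.4 + 8.3
Step 3: CEC = 24.8 cmol/kg

24.8


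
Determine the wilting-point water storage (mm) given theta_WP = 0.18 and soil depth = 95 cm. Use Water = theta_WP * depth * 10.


Step 1: Water (mm) = theta_WP * depth * 10
Step 2: Water = 0.18 * 95 * 10
Step 3: Water = 171.0 mm

171.0


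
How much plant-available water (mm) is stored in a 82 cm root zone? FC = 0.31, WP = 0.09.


Step 1: Available water = (FC - WP) * depth * 10
Step 2: AW = (0.31 - 0.09) * 82 * 10
Step 3: AW = 0.22 * 82 * 10
Step 4: AW = 180.4 mm

180.4


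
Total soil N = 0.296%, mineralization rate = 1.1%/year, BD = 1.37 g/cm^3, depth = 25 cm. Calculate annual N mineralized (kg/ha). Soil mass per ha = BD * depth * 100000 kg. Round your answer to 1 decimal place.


Step 1: Soil mass per ha = BD * depth * 100000 = 1.37 * 25 * 100000 = 3425000 kg
Step 2: Total N pool = soil mass * N%/100 = 3425000 * 0.296/100 = 10138.0 kg/ha
Step 3: N mineralized = N pool * rate%/100 = 10138.0 * 1.1/100 = 111.5 kg/ha/yr

111.5


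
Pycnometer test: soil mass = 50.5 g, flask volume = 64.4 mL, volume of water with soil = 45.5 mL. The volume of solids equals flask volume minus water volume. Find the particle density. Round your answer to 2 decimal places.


Step 1: Volume of solids = flask volume - water volume with soil
Step 2: V_solids = 64.4 - 45.5 = 18.9 mL
Step 3: Particle density = mass / V_solids = 50.5 / 18.9 = 2.67 g/cm^3

2.67


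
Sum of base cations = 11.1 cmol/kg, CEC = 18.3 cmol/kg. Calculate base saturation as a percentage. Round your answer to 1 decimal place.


Step 1: BS = 100 * (sum of bases) / CEC
Step 2: BS = 100 * 11.1 / 18.3
Step 3: BS = 60.7%

60.7


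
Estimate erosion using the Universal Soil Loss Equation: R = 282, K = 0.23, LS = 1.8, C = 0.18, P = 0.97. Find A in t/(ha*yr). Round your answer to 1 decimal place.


Step 1: A = R * K * LS * C * P
Step 2: R * K = 282 * 0.23 = 64.86
Step 3: (R*K) * LS = 64.86 * 1.8 = 116.748
Step 4: * C * P = 116.748 * 0.18 * 0.97 = 20.4
Step 5: A = 20.4 t/(ha*yr)

20.4


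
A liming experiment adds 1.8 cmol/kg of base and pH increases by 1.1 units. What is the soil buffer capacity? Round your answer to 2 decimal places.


Step 1: BC = change in base / change in pH
Step 2: BC = 1.8 / 1.1
Step 3: BC = 1.64 cmol/(kg*pH unit)

1.64


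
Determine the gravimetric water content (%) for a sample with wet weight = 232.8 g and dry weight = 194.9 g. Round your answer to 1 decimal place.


Step 1: Water mass = wet - dry = 232.8 - 194.9 = 37.9 g
Step 2: w = 100 * water mass / dry mass
Step 3: w = 100 * 37.9 / 194.9 = 19.4%

19.4


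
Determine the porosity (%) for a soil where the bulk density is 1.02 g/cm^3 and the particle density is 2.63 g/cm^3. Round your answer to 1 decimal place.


Step 1: Formula: n = 100 * (1 - BD / PD)
Step 2: n = 100 * (1 - 1.02 / 2.63)
Step 3: n = 100 * (1 - 0.38783)
Step 4: n = 61.2%

61.2


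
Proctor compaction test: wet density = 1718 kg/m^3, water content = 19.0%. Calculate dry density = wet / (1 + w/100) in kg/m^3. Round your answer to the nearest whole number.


Step 1: Dry density = wet density / (1 + w/100)
Step 2: Dry density = 1718 / (1 + 19.0/100)
Step 3: Dry density = 1718 / 1.19
Step 4: Dry density = 1444 kg/m^3

1444


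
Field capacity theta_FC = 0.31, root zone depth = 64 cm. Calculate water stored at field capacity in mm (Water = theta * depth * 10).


Step 1: Water (mm) = theta_FC * depth (cm) * 10
Step 2: Water = 0.31 * 64 * 10
Step 3: Water = 198.4 mm

198.4


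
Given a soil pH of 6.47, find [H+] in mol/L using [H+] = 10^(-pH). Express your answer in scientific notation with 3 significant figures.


Step 1: [H+] = 10^(-pH)
Step 2: [H+] = 10^(-6.47)
Step 3: [H+] = 3.39e-07 mol/L

3.39e-07


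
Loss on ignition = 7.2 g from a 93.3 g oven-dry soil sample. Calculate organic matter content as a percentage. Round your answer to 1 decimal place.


Step 1: OM% = 100 * LOI / sample mass
Step 2: OM = 100 * 7.2 / 93.3
Step 3: OM = 7.7%

7.7


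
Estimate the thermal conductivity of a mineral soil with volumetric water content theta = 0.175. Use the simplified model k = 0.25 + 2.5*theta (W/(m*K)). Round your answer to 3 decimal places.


Step 1: k = 0.25 + 2.5 * theta
Step 2: k = 0.25 + 2.5 * 0.175
Step 3: k = 0.25 + 0.438
Step 4: k = 0.688 W/(m*K)

0.688


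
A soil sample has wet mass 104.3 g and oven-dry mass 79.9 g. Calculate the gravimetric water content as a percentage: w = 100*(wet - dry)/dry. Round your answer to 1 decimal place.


Step 1: Water mass = wet - dry = 104.3 - 79.9 = 24.4 g
Step 2: w = 100 * water mass / dry mass
Step 3: w = 100 * 24.4 / 79.9 = 30.5%

30.5


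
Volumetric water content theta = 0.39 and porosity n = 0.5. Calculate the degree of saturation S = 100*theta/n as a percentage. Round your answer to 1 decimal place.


Step 1: S = 100 * theta_v / n
Step 2: S = 100 * 0.39 / 0.5
Step 3: S = 78.0%

78.0


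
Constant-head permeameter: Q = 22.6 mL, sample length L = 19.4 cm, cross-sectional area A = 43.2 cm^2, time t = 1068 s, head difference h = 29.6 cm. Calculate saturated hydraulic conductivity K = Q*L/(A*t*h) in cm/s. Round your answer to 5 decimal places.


Step 1: K = Q * L / (A * t * h)
Step 2: Numerator = 22.6 * 19.4 = 438.44
Step 3: Denominator = 43.2 * 1068 * 29.6 = 1365672.96
Step 4: K = 438.44 / 1365672.96 = 0.00032 cm/s

0.00032


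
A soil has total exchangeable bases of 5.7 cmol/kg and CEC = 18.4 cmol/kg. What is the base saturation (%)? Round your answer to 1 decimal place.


Step 1: BS = 100 * (sum of bases) / CEC
Step 2: BS = 100 * 5.7 / 18.4
Step 3: BS = 31.0%

31.0


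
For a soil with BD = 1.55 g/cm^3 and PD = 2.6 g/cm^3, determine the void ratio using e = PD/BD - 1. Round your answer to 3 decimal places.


Step 1: e = PD / BD - 1
Step 2: e = 2.6 / 1.55 - 1
Step 3: e = 1.67742 - 1
Step 4: e = 0.677

0.677


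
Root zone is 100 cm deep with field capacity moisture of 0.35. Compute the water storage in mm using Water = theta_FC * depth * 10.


Step 1: Water (mm) = theta_FC * depth (cm) * 10
Step 2: Water = 0.35 * 100 * 10
Step 3: Water = 350.0 mm

350.0


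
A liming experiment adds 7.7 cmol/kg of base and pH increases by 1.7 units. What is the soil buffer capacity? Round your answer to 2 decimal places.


Step 1: BC = change in base / change in pH
Step 2: BC = 7.7 / 1.7
Step 3: BC = 4.53 cmol/(kg*pH unit)

4.53


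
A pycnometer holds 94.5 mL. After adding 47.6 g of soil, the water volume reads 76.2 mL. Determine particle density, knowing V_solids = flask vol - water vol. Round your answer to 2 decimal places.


Step 1: Volume of solids = flask volume - water volume with soil
Step 2: V_solids = 94.5 - 76.2 = 18.3 mL
Step 3: Particle density = mass / V_solids = 47.6 / 18.3 = 2.6 g/cm^3

2.6


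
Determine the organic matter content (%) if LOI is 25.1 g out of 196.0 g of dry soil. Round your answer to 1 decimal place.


Step 1: OM% = 100 * LOI / sample mass
Step 2: OM = 100 * 25.1 / 196.0
Step 3: OM = 12.8%

12.8


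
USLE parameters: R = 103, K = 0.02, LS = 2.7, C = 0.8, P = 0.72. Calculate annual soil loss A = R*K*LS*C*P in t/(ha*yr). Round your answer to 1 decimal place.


Step 1: A = R * K * LS * C * P
Step 2: R * K = 103 * 0.02 = 2.06
Step 3: (R*K) * LS = 2.06 * 2.7 = 5.562
Step 4: * C * P = 5.562 * 0.8 * 0.72 = 3.2
Step 5: A = 3.2 t/(ha*yr)

3.2


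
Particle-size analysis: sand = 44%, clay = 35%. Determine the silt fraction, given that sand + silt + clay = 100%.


Step 1: sand + silt + clay = 100%
Step 2: silt = 100 - sand - clay
Step 3: silt = 100 - 44 - 35
Step 4: silt = 21%

21


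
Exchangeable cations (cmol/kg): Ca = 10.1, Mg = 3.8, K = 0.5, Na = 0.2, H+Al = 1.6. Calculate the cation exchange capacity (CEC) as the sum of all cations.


Step 1: CEC = Ca + Mg + K + Na + (H+Al)
Step 2: CEC = 10.1 + 3.8 + 0.5 + 0.2 + 1.6
Step 3: CEC = 16.2 cmol/kg

16.2


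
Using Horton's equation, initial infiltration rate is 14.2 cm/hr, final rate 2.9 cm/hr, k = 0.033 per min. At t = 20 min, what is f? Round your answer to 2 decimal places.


Step 1: f = fc + (f0 - fc) * exp(-k * t)
Step 2: exp(-0.033 * 20) = 0.516851
Step 3: f = 2.9 + (14.2 - 2.9) * 0.516851
Step 4: f = 2.9 + 11.3 * 0.516851
Step 5: f = 8.74 cm/hr

8.74


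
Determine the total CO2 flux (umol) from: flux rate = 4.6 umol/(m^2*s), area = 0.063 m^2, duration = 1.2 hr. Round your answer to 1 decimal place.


Step 1: Convert time to seconds: 1.2 hr * 3600 = 4320.0 s
Step 2: Total = flux * area * time_s
Step 3: Total = 4.6 * 0.063 * 4320.0
Step 4: Total = 1251.9 umol

1251.9


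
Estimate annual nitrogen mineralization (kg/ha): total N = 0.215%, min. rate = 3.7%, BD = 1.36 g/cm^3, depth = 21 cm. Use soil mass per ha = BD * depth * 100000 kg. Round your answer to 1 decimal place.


Step 1: Soil mass per ha = BD * depth * 100000 = 1.36 * 21 * 100000 = 2856000 kg
Step 2: Total N pool = soil mass * N%/100 = 2856000 * 0.215/100 = 6140.4 kg/ha
Step 3: N mineralized = N pool * rate%/100 = 6140.4 * 3.7/100 = 227.2 kg/ha/yr

227.2


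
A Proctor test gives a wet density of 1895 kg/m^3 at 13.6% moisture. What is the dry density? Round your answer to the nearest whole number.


Step 1: Dry density = wet density / (1 + w/100)
Step 2: Dry density = 1895 / (1 + 13.6/100)
Step 3: Dry density = 1895 / 1.136
Step 4: Dry density = 1668 kg/m^3

1668


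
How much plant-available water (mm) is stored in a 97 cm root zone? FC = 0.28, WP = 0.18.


Step 1: Available water = (FC - WP) * depth * 10
Step 2: AW = (0.28 - 0.18) * 97 * 10
Step 3: AW = 0.1 * 97 * 10
Step 4: AW = 97.0 mm

97.0


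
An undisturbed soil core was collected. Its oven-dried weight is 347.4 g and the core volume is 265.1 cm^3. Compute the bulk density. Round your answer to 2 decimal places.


Step 1: Identify the formula: BD = dry mass / volume
Step 2: Substitute values: BD = 347.4 / 265.1
Step 3: BD = 1.31 g/cm^3

1.31


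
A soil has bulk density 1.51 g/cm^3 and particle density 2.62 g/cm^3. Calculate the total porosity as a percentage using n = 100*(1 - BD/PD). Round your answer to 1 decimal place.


Step 1: Formula: n = 100 * (1 - BD / PD)
Step 2: n = 100 * (1 - 1.51 / 2.62)
Step 3: n = 100 * (1 - 0.57634)
Step 4: n = 42.4%

42.4


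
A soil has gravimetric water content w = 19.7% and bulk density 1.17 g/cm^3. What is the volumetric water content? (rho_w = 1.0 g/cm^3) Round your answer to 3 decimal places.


Step 1: theta = (w / 100) * BD / rho_w
Step 2: theta = (19.7 / 100) * 1.17 / 1.0
Step 3: theta = 0.197 * 1.17
Step 4: theta = 0.23

0.23


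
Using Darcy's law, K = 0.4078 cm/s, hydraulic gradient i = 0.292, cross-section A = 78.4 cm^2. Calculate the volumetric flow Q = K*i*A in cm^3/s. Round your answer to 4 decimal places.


Step 1: Apply Darcy's law: Q = K * i * A
Step 2: Q = 0.4078 * 0.292 * 78.4
Step 3: Q = 9.3357 cm^3/s

9.3357


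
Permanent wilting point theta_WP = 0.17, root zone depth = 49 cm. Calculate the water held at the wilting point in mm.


Step 1: Water (mm) = theta_WP * depth * 10
Step 2: Water = 0.17 * 49 * 10
Step 3: Water = 83.3 mm

83.3


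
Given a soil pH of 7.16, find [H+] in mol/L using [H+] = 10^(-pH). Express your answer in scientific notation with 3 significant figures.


Step 1: [H+] = 10^(-pH)
Step 2: [H+] = 10^(-7.16)
Step 3: [H+] = 6.92e-08 mol/L

6.92e-08


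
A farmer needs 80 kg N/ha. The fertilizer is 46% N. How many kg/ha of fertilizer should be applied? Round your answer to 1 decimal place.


Step 1: Fertilizer rate = target N / (N content / 100)
Step 2: Rate = 80 / (46 / 100)
Step 3: Rate = 80 / 0.46
Step 4: Rate = 173.9 kg/ha

173.9


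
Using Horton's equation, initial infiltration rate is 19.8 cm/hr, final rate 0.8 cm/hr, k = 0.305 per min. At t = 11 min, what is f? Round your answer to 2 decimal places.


Step 1: f = fc + (f0 - fc) * exp(-k * t)
Step 2: exp(-0.305 * 11) = 0.034909
Step 3: f = 0.8 + (19.8 - 0.8) * 0.034909
Step 4: f = 0.8 + 19.0 * 0.034909
Step 5: f = 1.46 cm/hr

1.46


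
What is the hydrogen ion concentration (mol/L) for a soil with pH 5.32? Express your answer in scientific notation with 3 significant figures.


Step 1: [H+] = 10^(-pH)
Step 2: [H+] = 10^(-5.32)
Step 3: [H+] = 4.79e-06 mol/L

4.79e-06


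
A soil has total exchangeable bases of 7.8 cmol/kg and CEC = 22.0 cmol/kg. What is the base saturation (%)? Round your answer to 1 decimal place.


Step 1: BS = 100 * (sum of bases) / CEC
Step 2: BS = 100 * 7.8 / 22.0
Step 3: BS = 35.5%

35.5


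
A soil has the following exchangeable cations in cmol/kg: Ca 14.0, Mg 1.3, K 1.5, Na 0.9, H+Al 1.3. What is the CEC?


Step 1: CEC = Ca + Mg + K + Na + (H+Al)
Step 2: CEC = 14.0 + 1.3 + 1.5 + 0.9 + 1.3
Step 3: CEC = 19.0 cmol/kg

19.0


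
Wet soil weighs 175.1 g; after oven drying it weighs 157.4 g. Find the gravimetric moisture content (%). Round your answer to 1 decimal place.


Step 1: Water mass = wet - dry = 175.1 - 157.4 = 17.7 g
Step 2: w = 100 * water mass / dry mass
Step 3: w = 100 * 17.7 / 157.4 = 11.2%

11.2


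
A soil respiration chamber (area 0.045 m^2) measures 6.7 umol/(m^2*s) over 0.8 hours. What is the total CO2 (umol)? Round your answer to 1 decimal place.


Step 1: Convert time to seconds: 0.8 hr * 3600 = 2880.0 s
Step 2: Total = flux * area * time_s
Step 3: Total = 6.7 * 0.045 * 2880.0
Step 4: Total = 868.3 umol

868.3


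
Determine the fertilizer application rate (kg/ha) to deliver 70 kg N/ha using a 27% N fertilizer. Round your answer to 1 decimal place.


Step 1: Fertilizer rate = target N / (N content / 100)
Step 2: Rate = 70 / (27 / 100)
Step 3: Rate = 70 / 0.27
Step 4: Rate = 259.3 kg/ha

259.3


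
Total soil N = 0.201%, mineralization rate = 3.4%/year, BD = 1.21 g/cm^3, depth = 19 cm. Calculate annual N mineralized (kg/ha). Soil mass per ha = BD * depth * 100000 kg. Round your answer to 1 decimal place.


Step 1: Soil mass per ha = BD * depth * 100000 = 1.21 * 19 * 100000 = 2299000 kg
Step 2: Total N pool = soil mass * N%/100 = 2299000 * 0.201/100 = 4620.99 kg/ha
Step 3: N mineralized = N pool * rate%/100 = 4620.99 * 3.4/100 = 157.1 kg/ha/yr

157.1


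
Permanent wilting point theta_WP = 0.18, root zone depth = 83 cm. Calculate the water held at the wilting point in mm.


Step 1: Water (mm) = theta_WP * depth * 10
Step 2: Water = 0.18 * 83 * 10
Step 3: Water = 149.4 mm

149.4


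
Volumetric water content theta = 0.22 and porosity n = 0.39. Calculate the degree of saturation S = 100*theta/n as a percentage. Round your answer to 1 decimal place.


Step 1: S = 100 * theta_v / n
Step 2: S = 100 * 0.22 / 0.39
Step 3: S = 56.4%

56.4


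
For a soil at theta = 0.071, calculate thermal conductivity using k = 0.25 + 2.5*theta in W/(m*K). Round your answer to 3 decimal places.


Step 1: k = 0.25 + 2.5 * theta
Step 2: k = 0.25 + 2.5 * 0.071
Step 3: k = 0.25 + 0.178
Step 4: k = 0.428 W/(m*K)

0.428


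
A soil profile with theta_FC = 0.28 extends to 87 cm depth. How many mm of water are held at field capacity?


Step 1: Water (mm) = theta_FC * depth (cm) * 10
Step 2: Water = 0.28 * 87 * 10
Step 3: Water = 243.6 mm

243.6


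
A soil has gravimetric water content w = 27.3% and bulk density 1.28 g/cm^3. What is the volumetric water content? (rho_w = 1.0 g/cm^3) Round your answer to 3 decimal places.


Step 1: theta = (w / 100) * BD / rho_w
Step 2: theta = (27.3 / 100) * 1.28 / 1.0
Step 3: theta = 0.273 * 1.28
Step 4: theta = 0.349

0.349


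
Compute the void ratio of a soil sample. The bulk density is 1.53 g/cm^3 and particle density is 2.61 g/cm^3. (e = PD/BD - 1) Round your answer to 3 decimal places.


Step 1: e = PD / BD - 1
Step 2: e = 2.61 / 1.53 - 1
Step 3: e = 1.70588 - 1
Step 4: e = 0.706

0.706


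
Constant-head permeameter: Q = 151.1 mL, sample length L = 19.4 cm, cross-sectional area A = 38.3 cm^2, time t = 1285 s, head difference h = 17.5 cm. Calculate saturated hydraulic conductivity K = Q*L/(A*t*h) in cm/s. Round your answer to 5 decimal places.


Step 1: K = Q * L / (A * t * h)
Step 2: Numerator = 151.1 * 19.4 = 2931.34
Step 3: Denominator = 38.3 * 1285 * 17.5 = 861271.25
Step 4: K = 2931.34 / 861271.25 = 0.0034 cm/s

0.0034


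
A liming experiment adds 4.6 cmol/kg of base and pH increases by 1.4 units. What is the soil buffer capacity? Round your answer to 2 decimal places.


Step 1: BC = change in base / change in pH
Step 2: BC = 4.6 / 1.4
Step 3: BC = 3.29 cmol/(kg*pH unit)

3.29


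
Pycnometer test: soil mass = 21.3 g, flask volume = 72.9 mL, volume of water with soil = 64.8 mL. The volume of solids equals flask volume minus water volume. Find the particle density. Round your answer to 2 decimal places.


Step 1: Volume of solids = flask volume - water volume with soil
Step 2: V_solids = 72.9 - 64.8 = 8.1 mL
Step 3: Particle density = mass / V_solids = 21.3 / 8.1 = 2.63 g/cm^3

2.63


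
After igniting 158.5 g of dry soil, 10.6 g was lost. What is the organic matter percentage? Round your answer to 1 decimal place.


Step 1: OM% = 100 * LOI / sample mass
Step 2: OM = 100 * 10.6 / 158.5
Step 3: OM = 6.7%

6.7


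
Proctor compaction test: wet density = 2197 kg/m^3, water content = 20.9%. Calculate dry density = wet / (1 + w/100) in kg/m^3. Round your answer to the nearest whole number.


Step 1: Dry density = wet density / (1 + w/100)
Step 2: Dry density = 2197 / (1 + 20.9/100)
Step 3: Dry density = 2197 / 1.209
Step 4: Dry density = 1817 kg/m^3

1817


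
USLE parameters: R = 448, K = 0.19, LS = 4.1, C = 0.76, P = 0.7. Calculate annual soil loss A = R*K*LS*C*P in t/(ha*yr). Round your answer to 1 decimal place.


Step 1: A = R * K * LS * C * P
Step 2: R * K = 448 * 0.19 = 85.12
Step 3: (R*K) * LS = 85.12 * 4.1 = 348.992
Step 4: * C * P = 348.992 * 0.76 * 0.7 = 185.7
Step 5: A = 185.7 t/(ha*yr)

185.7


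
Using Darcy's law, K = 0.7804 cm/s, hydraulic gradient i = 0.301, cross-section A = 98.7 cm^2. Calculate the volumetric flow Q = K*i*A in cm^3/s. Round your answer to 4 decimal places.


Step 1: Apply Darcy's law: Q = K * i * A
Step 2: Q = 0.7804 * 0.301 * 98.7
Step 3: Q = 23.1847 cm^3/s

23.1847


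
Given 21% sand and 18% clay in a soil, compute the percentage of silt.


Step 1: sand + silt + clay = 100%
Step 2: silt = 100 - sand - clay
Step 3: silt = 100 - 21 - 18
Step 4: silt = 61%

61


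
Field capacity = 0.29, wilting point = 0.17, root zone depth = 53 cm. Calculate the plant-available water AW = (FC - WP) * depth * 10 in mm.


Step 1: Available water = (FC - WP) * depth * 10
Step 2: AW = (0.29 - 0.17) * 53 * 10
Step 3: AW = 0.12 * 53 * 10
Step 4: AW = 63.6 mm

63.6


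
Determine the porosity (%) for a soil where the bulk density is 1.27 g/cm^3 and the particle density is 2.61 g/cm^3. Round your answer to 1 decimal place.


Step 1: Formula: n = 100 * (1 - BD / PD)
Step 2: n = 100 * (1 - 1.27 / 2.61)
Step 3: n = 100 * (1 - 0.48659)
Step 4: n = 51.3%

51.3


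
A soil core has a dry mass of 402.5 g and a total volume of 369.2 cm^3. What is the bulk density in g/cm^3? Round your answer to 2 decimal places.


Step 1: Identify the formula: BD = dry mass / volume
Step 2: Substitute values: BD = 402.5 / 369.2
Step 3: BD = 1.09 g/cm^3

1.09


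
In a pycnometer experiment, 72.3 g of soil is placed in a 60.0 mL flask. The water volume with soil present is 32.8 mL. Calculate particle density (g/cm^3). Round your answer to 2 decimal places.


Step 1: Volume of solids = flask volume - water volume with soil
Step 2: V_solids = 60.0 - 32.8 = 27.2 mL
Step 3: Particle density = mass / V_solids = 72.3 / 27.2 = 2.66 g/cm^3

2.66


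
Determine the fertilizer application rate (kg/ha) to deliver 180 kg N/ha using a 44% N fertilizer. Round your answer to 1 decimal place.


Step 1: Fertilizer rate = target N / (N content / 100)
Step 2: Rate = 180 / (44 / 100)
Step 3: Rate = 180 / 0.44
Step 4: Rate = 409.1 kg/ha

409.1


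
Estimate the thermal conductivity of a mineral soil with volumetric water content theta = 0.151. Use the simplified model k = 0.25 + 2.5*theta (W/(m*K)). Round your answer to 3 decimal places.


Step 1: k = 0.25 + 2.5 * theta
Step 2: k = 0.25 + 2.5 * 0.151
Step 3: k = 0.25 + 0.378
Step 4: k = 0.628 W/(m*K)

0.628


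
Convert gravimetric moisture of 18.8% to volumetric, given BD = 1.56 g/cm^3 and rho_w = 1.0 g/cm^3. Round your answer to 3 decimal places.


Step 1: theta = (w / 100) * BD / rho_w
Step 2: theta = (18.8 / 100) * 1.56 / 1.0
Step 3: theta = 0.188 * 1.56
Step 4: theta = 0.293

0.293


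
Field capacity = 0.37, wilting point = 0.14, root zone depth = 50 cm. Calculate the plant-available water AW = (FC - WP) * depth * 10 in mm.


Step 1: Available water = (FC - WP) * depth * 10
Step 2: AW = (0.37 - 0.14) * 50 * 10
Step 3: AW = 0.23 * 50 * 10
Step 4: AW = 115.0 mm

115.0


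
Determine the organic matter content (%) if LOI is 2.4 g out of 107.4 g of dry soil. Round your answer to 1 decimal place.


Step 1: OM% = 100 * LOI / sample mass
Step 2: OM = 100 * 2.4 / 107.4
Step 3: OM = 2.2%

2.2


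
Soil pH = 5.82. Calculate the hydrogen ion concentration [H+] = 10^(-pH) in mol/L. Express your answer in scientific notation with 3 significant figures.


Step 1: [H+] = 10^(-pH)
Step 2: [H+] = 10^(-5.82)
Step 3: [H+] = 1.51e-06 mol/L

1.51e-06


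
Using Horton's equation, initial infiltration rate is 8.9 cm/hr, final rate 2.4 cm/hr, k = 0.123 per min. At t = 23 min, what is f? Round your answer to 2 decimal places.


Step 1: f = fc + (f0 - fc) * exp(-k * t)
Step 2: exp(-0.123 * 23) = 0.059072
Step 3: f = 2.4 + (8.9 - 2.4) * 0.059072
Step 4: f = 2.4 + 6.5 * 0.059072
Step 5: f = 2.78 cm/hr

2.78


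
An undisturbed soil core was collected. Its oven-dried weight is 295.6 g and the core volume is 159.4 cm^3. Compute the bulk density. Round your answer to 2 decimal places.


Step 1: Identify the formula: BD = dry mass / volume
Step 2: Substitute values: BD = 295.6 / 159.4
Step 3: BD = 1.85 g/cm^3

1.85


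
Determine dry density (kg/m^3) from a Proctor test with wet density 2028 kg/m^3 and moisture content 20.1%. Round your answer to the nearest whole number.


Step 1: Dry density = wet density / (1 + w/100)
Step 2: Dry density = 2028 / (1 + 20.1/100)
Step 3: Dry density = 2028 / 1.201
Step 4: Dry density = 1689 kg/m^3

1689


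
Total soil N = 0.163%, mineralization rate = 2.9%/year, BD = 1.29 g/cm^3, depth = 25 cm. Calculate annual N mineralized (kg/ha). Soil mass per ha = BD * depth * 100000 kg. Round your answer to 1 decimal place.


Step 1: Soil mass per ha = BD * depth * 100000 = 1.29 * 25 * 100000 = 3225000 kg
Step 2: Total N pool = soil mass * N%/100 = 3225000 * 0.163/100 = 5256.75 kg/ha
Step 3: N mineralized = N pool * rate%/100 = 5256.75 * 2.9/100 = 152.4 kg/ha/yr

152.4


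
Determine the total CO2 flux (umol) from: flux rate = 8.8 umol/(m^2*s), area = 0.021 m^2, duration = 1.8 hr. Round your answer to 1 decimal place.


Step 1: Convert time to seconds: 1.8 hr * 3600 = 6480.0 s
Step 2: Total = flux * area * time_s
Step 3: Total = 8.8 * 0.021 * 6480.0
Step 4: Total = 1197.5 umol

1197.5


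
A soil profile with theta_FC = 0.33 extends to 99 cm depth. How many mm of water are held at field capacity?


Step 1: Water (mm) = theta_FC * depth (cm) * 10
Step 2: Water = 0.33 * 99 * 10
Step 3: Water = 326.7 mm

326.7


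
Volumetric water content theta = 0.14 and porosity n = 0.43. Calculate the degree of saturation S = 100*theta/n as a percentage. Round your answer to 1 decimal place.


Step 1: S = 100 * theta_v / n
Step 2: S = 100 * 0.14 / 0.43
Step 3: S = 32.6%

32.6


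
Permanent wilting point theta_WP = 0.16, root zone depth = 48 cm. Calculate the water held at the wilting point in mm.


Step 1: Water (mm) = theta_WP * depth * 10
Step 2: Water = 0.16 * 48 * 10
Step 3: Water = 76.8 mm

76.8


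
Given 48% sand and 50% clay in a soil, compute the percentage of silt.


Step 1: sand + silt + clay = 100%
Step 2: silt = 100 - sand - clay
Step 3: silt = 100 - 48 - 50
Step 4: silt = 2%

2


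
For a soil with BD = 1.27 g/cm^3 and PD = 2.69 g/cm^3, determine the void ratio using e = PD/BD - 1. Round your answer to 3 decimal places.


Step 1: e = PD / BD - 1
Step 2: e = 2.69 / 1.27 - 1
Step 3: e = 2.11811 - 1
Step 4: e = 1.118

1.118
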